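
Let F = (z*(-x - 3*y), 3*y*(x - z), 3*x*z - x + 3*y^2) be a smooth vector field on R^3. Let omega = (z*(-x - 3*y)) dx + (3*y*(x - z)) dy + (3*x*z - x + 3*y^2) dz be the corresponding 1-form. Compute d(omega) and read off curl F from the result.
d(omega) = (9*y) dy ∧ dz + (-x - 3*y - 3*z + 1) dz ∧ dx + (3*y + 3*z) dx ∧ dy; curl F = (9*y, -x - 3*y - 3*z + 1, 3*y + 3*z)

d omega = sum_{i<j} (∂f_j/∂x_i - ∂f_i/∂x_j) dx_i ∧ dx_j. Under the identification (dy ∧ dz, dz ∧ dx, dx ∧ dy) ↔ (e_x, e_y, e_z), the coefficients are exactly the components of curl F. Compute:
  ∂R/∂y - ∂Q/∂z = (6*y) - (-3*y) = 9*y
  ∂P/∂z - ∂R/∂x = (-x - 3*y) - (3*z - 1) = -x - 3*y - 3*z + 1
  ∂Q/∂x - ∂P/∂y = (3*y) - (-3*z) = 3*y + 3*z.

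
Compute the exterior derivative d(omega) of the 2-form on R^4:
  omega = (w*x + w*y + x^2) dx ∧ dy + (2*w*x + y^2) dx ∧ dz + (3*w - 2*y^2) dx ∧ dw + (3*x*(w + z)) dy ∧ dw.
d(omega) = (3*w + x + 5*y + 3*z) dx ∧ dy ∧ dw + (-2*y) dx ∧ dy ∧ dz + (2*x) dx ∧ dz ∧ dw + (-3*x) dy ∧ dz ∧ dw

For a 2-form omega = sum_{i<j} g_{ij} dx_i ∧ dx_j, the exterior derivative is
  d(omega) = sum_{i<j} d(g_{ij}) ∧ dx_i ∧ dx_j = sum_{i<j, k} (∂g_{ij}/∂x_k) dx_k ∧ dx_i ∧ dx_j.
Expand each term, using dx_k ∧ dx_i ∧ dx_j = sgn(permutation) dx_{(a)} ∧ dx_{(b)} ∧ dx_{(c)} with (a < b < c) sorted:
  d(w*x + w*y + x^2) includes (∂/∂w)(w*x + w*y + x^2) dw = (x + y) dw, which multiplied by dx ∧ dy gives (x + y) dx ∧ dy ∧ dw
  d(2*w*x + y^2) includes (∂/∂y)(2*w*x + y^2) dy = (2*y) dy, which multiplied by dx ∧ dz gives (-2*y) dx ∧ dy ∧ dz
  d(2*w*x + y^2) includes (∂/∂w)(2*w*x + y^2) dw = (2*x) dw, which multiplied by dx ∧ dz gives (2*x) dx ∧ dz ∧ dw
  d(3*w - 2*y^2) includes (∂/∂y)(3*w - 2*y^2) dy = (-4*y) dy, which multiplied by dx ∧ dw gives (4*y) dx ∧ dy ∧ dw
  d(3*x*(w + z)) includes (∂/∂x)(3*x*(w + z)) dx = (3*w + 3*z) dx, which multiplied by dy ∧ dw gives (3*w + 3*z) dx ∧ dy ∧ dw
  d(3*x*(w + z)) includes (∂/∂z)(3*x*(w + z)) dz = (3*x) dz, which multiplied by dy ∧ dw gives (-3*x) dy ∧ dz ∧ dw
Collecting like 3-forms: d(omega) = (3*w + x + 5*y + 3*z) dx ∧ dy ∧ dw + (-2*y) dx ∧ dy ∧ dz + (2*x) dx ∧ dz ∧ dw + (-3*x) dy ∧ dz ∧ dw.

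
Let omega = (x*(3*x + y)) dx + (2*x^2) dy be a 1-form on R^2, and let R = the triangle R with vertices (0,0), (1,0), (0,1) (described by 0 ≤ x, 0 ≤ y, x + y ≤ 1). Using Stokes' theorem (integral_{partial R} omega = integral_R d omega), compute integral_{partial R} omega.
integral_(partial R) omega = 1/2

Stokes: integral_partial_R omega = integral_R d omega with d omega = (∂Q/∂x - ∂P/∂y) dx ∧ dy.
  ∂Q/∂x = 4*x
  ∂P/∂y = x
  integrand = ∂Q/∂x - ∂P/∂y = 3*x.
Integrating over R: integral_0^1 integral_0^{1-x} (3*x) dy dx = 1/2.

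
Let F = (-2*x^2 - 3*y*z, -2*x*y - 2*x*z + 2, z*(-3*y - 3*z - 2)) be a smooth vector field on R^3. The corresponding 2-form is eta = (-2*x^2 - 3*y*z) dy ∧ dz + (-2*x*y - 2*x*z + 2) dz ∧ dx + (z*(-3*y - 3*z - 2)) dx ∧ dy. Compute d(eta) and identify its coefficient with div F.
d(eta) = (-6*x - 3*y - 6*z - 2) dx ∧ dy ∧ dz; div F = -6*x - 3*y - 6*z - 2

For a 2-form in R^3 of the form above, applying d gives a 3-form with coefficient ∂P/∂x + ∂Q/∂y + ∂R/∂z:
  ∂P/∂x = -4*x
  ∂Q/∂y = -2*x
  ∂R/∂z = -3*y - 6*z - 2
Sum = -6*x - 3*y - 6*z - 2, which is exactly div F.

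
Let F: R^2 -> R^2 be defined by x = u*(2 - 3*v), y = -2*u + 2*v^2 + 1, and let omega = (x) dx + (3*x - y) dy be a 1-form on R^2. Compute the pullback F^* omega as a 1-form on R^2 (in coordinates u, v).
F^* omega = (9*u*v^2 + 6*u*v - 12*u + 4*v^2 + 2) du + (9*u^2*v - 6*u^2 - 36*u*v^2 + 32*u*v - 8*v^3 - 4*v) dv

Using F^*(f dg) = (f ∘ F) d(g ∘ F), substitute each coordinate x_i by F_i(u, v) in f_i, and replace dx_i by d F_i = (∂F_i/∂u) du + (∂F_i/∂v) dv.
  For the x component: f_1(F) = u*(2 - 3*v); d F_1 = (2 - 3*v) du + (-3*u) dv
  For the y component: f_2(F) = -9*u*v + 8*u - 2*v^2 - 1; d F_2 = (-2) du + (4*v) dv
Combining and collecting du, dv coefficients:
  coeff of du: 9*u*v^2 + 6*u*v - 12*u + 4*v^2 + 2
  coeff of dv: 9*u^2*v - 6*u^2 - 36*u*v^2 + 32*u*v - 8*v^3 - 4*v
F^* omega = (9*u*v^2 + 6*u*v - 12*u + 4*v^2 + 2) du + (9*u^2*v - 6*u^2 - 36*u*v^2 + 32*u*v - 8*v^3 - 4*v) dv.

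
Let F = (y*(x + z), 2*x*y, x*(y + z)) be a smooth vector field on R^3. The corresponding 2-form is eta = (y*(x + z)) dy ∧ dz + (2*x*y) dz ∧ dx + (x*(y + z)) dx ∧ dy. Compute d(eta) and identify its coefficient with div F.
d(eta) = (3*x + y) dx ∧ dy ∧ dz; div F = 3*x + y

For a 2-form in R^3 of the form above, applying d gives a 3-form with coefficient ∂P/∂x + ∂Q/∂y + ∂R/∂z:
  ∂P/∂x = y
  ∂Q/∂y = 2*x
  ∂R/∂z = x
Sum = 3*x + y, which is exactly div F.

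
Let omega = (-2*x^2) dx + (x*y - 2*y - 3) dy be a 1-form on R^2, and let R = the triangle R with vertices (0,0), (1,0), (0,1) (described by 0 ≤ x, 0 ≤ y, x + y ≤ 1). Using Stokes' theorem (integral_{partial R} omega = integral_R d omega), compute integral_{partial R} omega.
integral_(partial R) omega = 1/6

Stokes: integral_partial_R omega = integral_R d omega with d omega = (∂Q/∂x - ∂P/∂y) dx ∧ dy.
  ∂Q/∂x = y
  ∂P/∂y = 0
  integrand = ∂Q/∂x - ∂P/∂y = y.
Integrating over R: integral_0^1 integral_0^{1-x} (y) dy dx = 1/6.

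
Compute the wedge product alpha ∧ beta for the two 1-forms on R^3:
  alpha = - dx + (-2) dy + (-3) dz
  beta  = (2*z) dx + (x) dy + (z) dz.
alpha ∧ beta = (-x + 4*z) dx ∧ dy + (5*z) dx ∧ dz + (3*x - 2*z) dy ∧ dz

Distribute the wedge, using dx_i ∧ dx_j = -dx_j ∧ dx_i and dx_i ∧ dx_i = 0. For each pair (i, j) with i < j, the coefficient of dx_i ∧ dx_j in alpha ∧ beta is (alpha_i * beta_j - alpha_j * beta_i). Collecting: alpha ∧ beta = (-x + 4*z) dx ∧ dy + (5*z) dx ∧ dz + (3*x - 2*z) dy ∧ dz.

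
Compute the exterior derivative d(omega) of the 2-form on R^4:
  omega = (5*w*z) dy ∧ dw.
d(omega) = (-5*w) dy ∧ dz ∧ dw

For a 2-form omega = sum_{i<j} g_{ij} dx_i ∧ dx_j, the exterior derivative is
  d(omega) = sum_{i<j} d(g_{ij}) ∧ dx_i ∧ dx_j = sum_{i<j, k} (∂g_{ij}/∂x_k) dx_k ∧ dx_i ∧ dx_j.
Expand each term, using dx_k ∧ dx_i ∧ dx_j = sgn(permutation) dx_{(a)} ∧ dx_{(b)} ∧ dx_{(c)} with (a < b < c) sorted:
  d(5*w*z) includes (∂/∂z)(5*w*z) dz = (5*w) dz, which multiplied by dy ∧ dw gives (-5*w) dy ∧ dz ∧ dw
Collecting like 3-forms: d(omega) = (-5*w) dy ∧ dz ∧ dw.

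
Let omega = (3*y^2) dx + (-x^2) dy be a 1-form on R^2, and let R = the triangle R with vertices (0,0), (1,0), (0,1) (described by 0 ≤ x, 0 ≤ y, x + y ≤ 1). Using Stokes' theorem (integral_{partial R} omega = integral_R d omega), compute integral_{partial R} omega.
integral_(partial R) omega = -4/3

Stokes: integral_partial_R omega = integral_R d omega with d omega = (∂Q/∂x - ∂P/∂y) dx ∧ dy.
  ∂Q/∂x = -2*x
  ∂P/∂y = 6*y
  integrand = ∂Q/∂x - ∂P/∂y = -2*x - 6*y.
Integrating over R: integral_0^1 integral_0^{1-x} (-2*x - 6*y) dy dx = -4/3.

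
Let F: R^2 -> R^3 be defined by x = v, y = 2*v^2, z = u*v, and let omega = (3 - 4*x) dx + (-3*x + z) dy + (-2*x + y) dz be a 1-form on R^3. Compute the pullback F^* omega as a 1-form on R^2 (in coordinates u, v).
F^* omega = (2*v^2*(v - 1)) du + (6*u*v^2 - 2*u*v - 12*v^2 - 4*v + 3) dv

Using F^*(f dg) = (f ∘ F) d(g ∘ F), substitute each coordinate x_i by F_i(u, v) in f_i, and replace dx_i by d F_i = (∂F_i/∂u) du + (∂F_i/∂v) dv.
  For the x component: f_1(F) = 3 - 4*v; d F_1 = (0) du + (1) dv
  For the y component: f_2(F) = v*(u - 3); d F_2 = (0) du + (4*v) dv
  For the z component: f_3(F) = 2*v*(v - 1); d F_3 = (v) du + (u) dv
Combining and collecting du, dv coefficients:
  coeff of du: 2*v^2*(v - 1)
  coeff of dv: 6*u*v^2 - 2*u*v - 12*v^2 - 4*v + 3
F^* omega = (2*v^2*(v - 1)) du + (6*u*v^2 - 2*u*v - 12*v^2 - 4*v + 3) dv.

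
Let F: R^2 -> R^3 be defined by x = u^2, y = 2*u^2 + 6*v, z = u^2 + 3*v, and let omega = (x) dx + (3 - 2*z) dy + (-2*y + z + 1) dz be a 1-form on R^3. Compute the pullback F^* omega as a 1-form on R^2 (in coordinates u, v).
F^* omega = (2*u*(-6*u^2 - 21*v + 7)) du + (-21*u^2 - 63*v + 21) dv

Using F^*(f dg) = (f ∘ F) d(g ∘ F), substitute each coordinate x_i by F_i(u, v) in f_i, and replace dx_i by d F_i = (∂F_i/∂u) du + (∂F_i/∂v) dv.
  For the x component: f_1(F) = u^2; d F_1 = (2*u) du + (0) dv
  For the y component: f_2(F) = -2*u^2 - 6*v + 3; d F_2 = (4*u) du + (6) dv
  For the z component: f_3(F) = -3*u^2 - 9*v + 1; d F_3 = (2*u) du + (3) dv
Combining and collecting du, dv coefficients:
  coeff of du: 2*u*(-6*u^2 - 21*v + 7)
  coeff of dv: -21*u^2 - 63*v + 21
F^* omega = (2*u*(-6*u^2 - 21*v + 7)) du + (-21*u^2 - 63*v + 21) dv.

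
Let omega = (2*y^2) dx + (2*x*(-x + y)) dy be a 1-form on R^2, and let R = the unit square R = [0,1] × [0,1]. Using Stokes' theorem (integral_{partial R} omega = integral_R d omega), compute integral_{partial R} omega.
integral_(partial R) omega = -3

Stokes: integral_partial_R omega = integral_R d omega with d omega = (∂Q/∂x - ∂P/∂y) dx ∧ dy.
  ∂Q/∂x = -4*x + 2*y
  ∂P/∂y = 4*y
  integrand = ∂Q/∂x - ∂P/∂y = -4*x - 2*y.
Integrating over R: integral_0^1 integral_0^1 (-4*x - 2*y) dx dy = -3.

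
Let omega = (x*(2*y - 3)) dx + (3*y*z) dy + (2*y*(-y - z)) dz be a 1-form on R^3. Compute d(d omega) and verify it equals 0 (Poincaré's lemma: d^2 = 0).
d(d omega) = 0

Step 1: d omega = sum_{i<j} (∂f_j/∂x_i - ∂f_i/∂x_j) dx_i ∧ dx_j:
  coeff of dx ∧ dy: -2*x
  coeff of dx ∧ dz: 0
  coeff of dy ∧ dz: -7*y - 2*z
Step 2: Apply d again to each 2-form coefficient. The only possible 3-form in R^3 is dx ∧ dy ∧ dz, with coefficient
  ∂(coeff of dy∧dz)/∂x - ∂(coeff of dx∧dz)/∂y + ∂(coeff of dx∧dy)/∂z
  = ∂/∂x (-7*y - 2*z) - ∂/∂y (0) + ∂/∂z (-2*x).
Each of these terms simplifies to sums of mixed partials that cancel in pairs. The result is 0 (by equality of mixed partials for smooth functions — Schwarz / Clairaut).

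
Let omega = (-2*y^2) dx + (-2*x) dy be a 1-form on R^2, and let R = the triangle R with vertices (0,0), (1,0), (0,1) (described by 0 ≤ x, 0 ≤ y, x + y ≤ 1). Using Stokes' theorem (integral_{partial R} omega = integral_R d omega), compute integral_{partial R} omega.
integral_(partial R) omega = -1/3

Stokes: integral_partial_R omega = integral_R d omega with d omega = (∂Q/∂x - ∂P/∂y) dx ∧ dy.
  ∂Q/∂x = -2
  ∂P/∂y = -4*y
  integrand = ∂Q/∂x - ∂P/∂y = 4*y - 2.
Integrating over R: integral_0^1 integral_0^{1-x} (4*y - 2) dy dx = -1/3.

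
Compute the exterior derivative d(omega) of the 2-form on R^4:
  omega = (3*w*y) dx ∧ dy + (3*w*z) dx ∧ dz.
d(omega) = (3*y) dx ∧ dy ∧ dw + (3*z) dx ∧ dz ∧ dw

For a 2-form omega = sum_{i<j} g_{ij} dx_i ∧ dx_j, the exterior derivative is
  d(omega) = sum_{i<j} d(g_{ij}) ∧ dx_i ∧ dx_j = sum_{i<j, k} (∂g_{ij}/∂x_k) dx_k ∧ dx_i ∧ dx_j.
Expand each term, using dx_k ∧ dx_i ∧ dx_j = sgn(permutation) dx_{(a)} ∧ dx_{(b)} ∧ dx_{(c)} with (a < b < c) sorted:
  d(3*w*y) includes (∂/∂w)(3*w*y) dw = (3*y) dw, which multiplied by dx ∧ dy gives (3*y) dx ∧ dy ∧ dw
  d(3*w*z) includes (∂/∂w)(3*w*z) dw = (3*z) dw, which multiplied by dx ∧ dz gives (3*z) dx ∧ dz ∧ dw
Collecting like 3-forms: d(omega) = (3*y) dx ∧ dy ∧ dw + (3*z) dx ∧ dz ∧ dw.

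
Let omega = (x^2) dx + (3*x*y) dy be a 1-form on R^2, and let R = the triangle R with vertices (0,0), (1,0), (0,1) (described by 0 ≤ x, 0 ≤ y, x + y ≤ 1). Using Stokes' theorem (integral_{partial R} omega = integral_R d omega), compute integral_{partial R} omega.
integral_(partial R) omega = 1/2

Stokes: integral_partial_R omega = integral_R d omega with d omega = (∂Q/∂x - ∂P/∂y) dx ∧ dy.
  ∂Q/∂x = 3*y
  ∂P/∂y = 0
  integrand = ∂Q/∂x - ∂P/∂y = 3*y.
Integrating over R: integral_0^1 integral_0^{1-x} (3*y) dy dx = 1/2.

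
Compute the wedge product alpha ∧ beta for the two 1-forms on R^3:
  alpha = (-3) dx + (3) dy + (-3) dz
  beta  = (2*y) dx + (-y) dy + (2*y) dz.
alpha ∧ beta = (-3*y) dx ∧ dy + (3*y) dy ∧ dz

Distribute the wedge, using dx_i ∧ dx_j = -dx_j ∧ dx_i and dx_i ∧ dx_i = 0. For each pair (i, j) with i < j, the coefficient of dx_i ∧ dx_j in alpha ∧ beta is (alpha_i * beta_j - alpha_j * beta_i). Collecting: alpha ∧ beta = (-3*y) dx ∧ dy + (3*y) dy ∧ dz.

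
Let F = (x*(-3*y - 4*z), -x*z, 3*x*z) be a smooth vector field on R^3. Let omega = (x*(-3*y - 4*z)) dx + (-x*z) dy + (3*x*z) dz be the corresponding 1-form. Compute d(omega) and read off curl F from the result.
d(omega) = (x) dy ∧ dz + (-4*x - 3*z) dz ∧ dx + (3*x - z) dx ∧ dy; curl F = (x, -4*x - 3*z, 3*x - z)

d omega = sum_{i<j} (∂f_j/∂x_i - ∂f_i/∂x_j) dx_i ∧ dx_j. Under the identification (dy ∧ dz, dz ∧ dx, dx ∧ dy) ↔ (e_x, e_y, e_z), the coefficients are exactly the components of curl F. Compute:
  ∂R/∂y - ∂Q/∂z = (0) - (-x) = x
  ∂P/∂z - ∂R/∂x = (-4*x) - (3*z) = -4*x - 3*z
  ∂Q/∂x - ∂P/∂y = (-z) - (-3*x) = 3*x - z.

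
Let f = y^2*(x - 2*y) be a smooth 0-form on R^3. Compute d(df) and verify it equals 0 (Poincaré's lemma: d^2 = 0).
d(df) = 0

Step 1: df = sum_i (∂f/∂x_i) dx_i = (y^2) dx + (2*y*(x - 3*y)) dy + (0) dz.
Step 2: Apply d again. Using the 1-form formula, the coefficient of dx ∧ dy in d(df) is ∂^2 f/∂x ∂y - ∂^2 f/∂y ∂x = (2*y) - (2*y) = 0 (equality of mixed partials for smooth f).
Similarly for dx ∧ dz and dy ∧ dz — all coefficients vanish. So d(df) = 0.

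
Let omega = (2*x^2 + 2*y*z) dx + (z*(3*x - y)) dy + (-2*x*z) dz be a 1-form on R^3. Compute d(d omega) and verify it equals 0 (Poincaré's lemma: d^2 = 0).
d(d omega) = 0

Step 1: d omega = sum_{i<j} (∂f_j/∂x_i - ∂f_i/∂x_j) dx_i ∧ dx_j:
  coeff of dx ∧ dy: z
  coeff of dx ∧ dz: -2*y - 2*z
  coeff of dy ∧ dz: -3*x + y
Step 2: Apply d again to each 2-form coefficient. The only possible 3-form in R^3 is dx ∧ dy ∧ dz, with coefficient
  ∂(coeff of dy∧dz)/∂x - ∂(coeff of dx∧dz)/∂y + ∂(coeff of dx∧dy)/∂z
  = ∂/∂x (-3*x + y) - ∂/∂y (-2*y - 2*z) + ∂/∂z (z).
Each of these terms simplifies to sums of mixed partials that cancel in pairs. The result is 0 (by equality of mixed partials for smooth functions — Schwarz / Clairaut).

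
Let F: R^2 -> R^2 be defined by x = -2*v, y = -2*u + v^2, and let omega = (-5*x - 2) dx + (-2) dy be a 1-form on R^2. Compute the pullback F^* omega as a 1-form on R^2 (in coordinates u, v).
F^* omega = (4) du + (4 - 24*v) dv

Using F^*(f dg) = (f ∘ F) d(g ∘ F), substitute each coordinate x_i by F_i(u, v) in f_i, and replace dx_i by d F_i = (∂F_i/∂u) du + (∂F_i/∂v) dv.
  For the x component: f_1(F) = 10*v - 2; d F_1 = (0) du + (-2) dv
  For the y component: f_2(F) = -2; d F_2 = (-2) du + (2*v) dv
Combining and collecting du, dv coefficients:
  coeff of du: 4
  coeff of dv: 4 - 24*v
F^* omega = (4) du + (4 - 24*v) dv.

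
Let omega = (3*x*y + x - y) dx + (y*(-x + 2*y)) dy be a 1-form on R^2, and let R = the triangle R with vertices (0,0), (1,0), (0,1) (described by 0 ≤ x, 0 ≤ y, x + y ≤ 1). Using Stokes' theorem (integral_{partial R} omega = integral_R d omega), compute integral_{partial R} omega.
integral_(partial R) omega = -1/6

Stokes: integral_partial_R omega = integral_R d omega with d omega = (∂Q/∂x - ∂P/∂y) dx ∧ dy.
  ∂Q/∂x = -y
  ∂P/∂y = 3*x - 1
  integrand = ∂Q/∂x - ∂P/∂y = -3*x - y + 1.
Integrating over R: integral_0^1 integral_0^{1-x} (-3*x - y + 1) dy dx = -1/6.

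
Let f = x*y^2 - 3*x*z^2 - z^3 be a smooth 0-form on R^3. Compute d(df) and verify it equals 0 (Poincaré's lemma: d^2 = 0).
d(df) = 0

Step 1: df = sum_i (∂f/∂x_i) dx_i = (y^2 - 3*z^2) dx + (2*x*y) dy + (3*z*(-2*x - z)) dz.
Step 2: Apply d again. Using the 1-form formula, the coefficient of dx ∧ dy in d(df) is ∂^2 f/∂x ∂y - ∂^2 f/∂y ∂x = (2*y) - (2*y) = 0 (equality of mixed partials for smooth f).
Similarly for dx ∧ dz and dy ∧ dz — all coefficients vanish. So d(df) = 0.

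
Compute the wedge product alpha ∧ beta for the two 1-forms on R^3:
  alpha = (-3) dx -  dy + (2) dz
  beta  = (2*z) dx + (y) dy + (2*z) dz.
alpha ∧ beta = (-3*y + 2*z) dx ∧ dy + (-10*z) dx ∧ dz + (-2*y - 2*z) dy ∧ dz

Distribute the wedge, using dx_i ∧ dx_j = -dx_j ∧ dx_i and dx_i ∧ dx_i = 0. For each pair (i, j) with i < j, the coefficient of dx_i ∧ dx_j in alpha ∧ beta is (alpha_i * beta_j - alpha_j * beta_i). Collecting: alpha ∧ beta = (-3*y + 2*z) dx ∧ dy + (-10*z) dx ∧ dz + (-2*y - 2*z) dy ∧ dz.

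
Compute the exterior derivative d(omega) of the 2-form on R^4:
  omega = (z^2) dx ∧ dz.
d(omega) = 0

For a 2-form omega = sum_{i<j} g_{ij} dx_i ∧ dx_j, the exterior derivative is
  d(omega) = sum_{i<j} d(g_{ij}) ∧ dx_i ∧ dx_j = sum_{i<j, k} (∂g_{ij}/∂x_k) dx_k ∧ dx_i ∧ dx_j.
Expand each term, using dx_k ∧ dx_i ∧ dx_j = sgn(permutation) dx_{(a)} ∧ dx_{(b)} ∧ dx_{(c)} with (a < b < c) sorted:

Collecting like 3-forms: d(omega) = 0.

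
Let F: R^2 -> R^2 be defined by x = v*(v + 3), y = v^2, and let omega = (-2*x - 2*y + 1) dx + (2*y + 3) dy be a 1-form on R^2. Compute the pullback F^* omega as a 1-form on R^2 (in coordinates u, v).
F^* omega = (-4*v^3 - 24*v^2 - 10*v + 3) dv

Using F^*(f dg) = (f ∘ F) d(g ∘ F), substitute each coordinate x_i by F_i(u, v) in f_i, and replace dx_i by d F_i = (∂F_i/∂u) du + (∂F_i/∂v) dv.
  For the x component: f_1(F) = -4*v^2 - 6*v + 1; d F_1 = (0) du + (2*v + 3) dv
  For the y component: f_2(F) = 2*v^2 + 3; d F_2 = (0) du + (2*v) dv
Combining and collecting du, dv coefficients:
  coeff of du: 0
  coeff of dv: -4*v^3 - 24*v^2 - 10*v + 3
F^* omega = (-4*v^3 - 24*v^2 - 10*v + 3) dv.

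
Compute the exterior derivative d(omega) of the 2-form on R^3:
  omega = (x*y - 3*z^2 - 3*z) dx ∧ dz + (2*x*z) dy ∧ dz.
d(omega) = (-x + 2*z) dx ∧ dy ∧ dz

For a 2-form omega = sum_{i<j} g_{ij} dx_i ∧ dx_j, the exterior derivative is
  d(omega) = sum_{i<j} d(g_{ij}) ∧ dx_i ∧ dx_j = sum_{i<j, k} (∂g_{ij}/∂x_k) dx_k ∧ dx_i ∧ dx_j.
Expand each term, using dx_k ∧ dx_i ∧ dx_j = sgn(permutation) dx_{(a)} ∧ dx_{(b)} ∧ dx_{(c)} with (a < b < c) sorted:
  d(x*y - 3*z^2 - 3*z) includes (∂/∂y)(x*y - 3*z^2 - 3*z) dy = (x) dy, which multiplied by dx ∧ dz gives (-x) dx ∧ dy ∧ dz
  d(2*x*z) includes (∂/∂x)(2*x*z) dx = (2*z) dx, which multiplied by dy ∧ dz gives (2*z) dx ∧ dy ∧ dz
Collecting like 3-forms: d(omega) = (-x + 2*z) dx ∧ dy ∧ dz.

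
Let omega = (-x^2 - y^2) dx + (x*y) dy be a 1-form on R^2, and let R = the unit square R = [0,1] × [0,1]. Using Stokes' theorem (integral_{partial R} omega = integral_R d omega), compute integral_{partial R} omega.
integral_(partial R) omega = 3/2

Stokes: integral_partial_R omega = integral_R d omega with d omega = (∂Q/∂x - ∂P/∂y) dx ∧ dy.
  ∂Q/∂x = y
  ∂P/∂y = -2*y
  integrand = ∂Q/∂x - ∂P/∂y = 3*y.
Integrating over R: integral_0^1 integral_0^1 (3*y) dx dy = 3/2.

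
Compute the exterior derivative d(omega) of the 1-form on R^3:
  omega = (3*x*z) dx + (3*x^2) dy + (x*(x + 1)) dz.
d(omega) = (6*x) dx ∧ dy + (1 - x) dx ∧ dz

For a 1-form omega = sum_i f_i dx_i, the exterior derivative is
  d(omega) = sum_{i < j} (∂f_j/∂x_i - ∂f_i/∂x_j) dx_i ∧ dx_j.
  coefficient of dx ∧ dy: ∂f_2/∂x - ∂f_1/∂y = ∂(3*x^2)/∂x - ∂(3*x*z)/∂y = 6*x
  coefficient of dx ∧ dz: ∂f_3/∂x - ∂f_1/∂z = ∂(x*(x + 1))/∂x - ∂(3*x*z)/∂z = 1 - x
Assembling: d(omega) = (6*x) dx ∧ dy + (1 - x) dx ∧ dz.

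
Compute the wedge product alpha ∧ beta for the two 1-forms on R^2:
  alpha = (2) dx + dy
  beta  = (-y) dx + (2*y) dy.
alpha ∧ beta = (5*y) dx ∧ dy

Distribute the wedge, using dx_i ∧ dx_j = -dx_j ∧ dx_i and dx_i ∧ dx_i = 0. For each pair (i, j) with i < j, the coefficient of dx_i ∧ dx_j in alpha ∧ beta is (alpha_i * beta_j - alpha_j * beta_i). Collecting: alpha ∧ beta = (5*y) dx ∧ dy.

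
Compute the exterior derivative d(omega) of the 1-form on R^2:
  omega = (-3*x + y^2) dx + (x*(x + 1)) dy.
d(omega) = (2*x - 2*y + 1) dx ∧ dy

For a 1-form omega = sum_i f_i dx_i, the exterior derivative is
  d(omega) = sum_{i < j} (∂f_j/∂x_i - ∂f_i/∂x_j) dx_i ∧ dx_j.
  coefficient of dx ∧ dy: ∂f_2/∂x - ∂f_1/∂y = ∂(x*(x + 1))/∂x - ∂(-3*x + y^2)/∂y = 2*x - 2*y + 1
Assembling: d(omega) = (2*x - 2*y + 1) dx ∧ dy.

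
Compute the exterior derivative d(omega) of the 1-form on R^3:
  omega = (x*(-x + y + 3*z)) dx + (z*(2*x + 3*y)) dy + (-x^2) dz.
d(omega) = (-x + 2*z) dx ∧ dy + (-5*x) dx ∧ dz + (-2*x - 3*y) dy ∧ dz

For a 1-form omega = sum_i f_i dx_i, the exterior derivative is
  d(omega) = sum_{i < j} (∂f_j/∂x_i - ∂f_i/∂x_j) dx_i ∧ dx_j.
  coefficient of dx ∧ dy: ∂f_2/∂x - ∂f_1/∂y = ∂(z*(2*x + 3*y))/∂x - ∂(x*(-x + y + 3*z))/∂y = -x + 2*z
  coefficient of dx ∧ dz: ∂f_3/∂x - ∂f_1/∂z = ∂(-x^2)/∂x - ∂(x*(-x + y + 3*z))/∂z = -5*x
  coefficient of dy ∧ dz: ∂f_3/∂y - ∂f_2/∂z = ∂(-x^2)/∂y - ∂(z*(2*x + 3*y))/∂z = -2*x - 3*y
Assembling: d(omega) = (-x + 2*z) dx ∧ dy + (-5*x) dx ∧ dz + (-2*x - 3*y) dy ∧ dz.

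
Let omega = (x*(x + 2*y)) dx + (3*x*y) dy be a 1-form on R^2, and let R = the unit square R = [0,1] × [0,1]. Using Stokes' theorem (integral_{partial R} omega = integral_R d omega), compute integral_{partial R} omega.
integral_(partial R) omega = 1/2

Stokes: integral_partial_R omega = integral_R d omega with d omega = (∂Q/∂x - ∂P/∂y) dx ∧ dy.
  ∂Q/∂x = 3*y
  ∂P/∂y = 2*x
  integrand = ∂Q/∂x - ∂P/∂y = -2*x + 3*y.
Integrating over R: integral_0^1 integral_0^1 (-2*x + 3*y) dx dy = 1/2.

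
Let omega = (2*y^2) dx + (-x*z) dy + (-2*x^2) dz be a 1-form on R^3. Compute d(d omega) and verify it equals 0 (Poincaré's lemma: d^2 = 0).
d(d omega) = 0

Step 1: d omega = sum_{i<j} (∂f_j/∂x_i - ∂f_i/∂x_j) dx_i ∧ dx_j:
  coeff of dx ∧ dy: -4*y - z
  coeff of dx ∧ dz: -4*x
  coeff of dy ∧ dz: x
Step 2: Apply d again to each 2-form coefficient. The only possible 3-form in R^3 is dx ∧ dy ∧ dz, with coefficient
  ∂(coeff of dy∧dz)/∂x - ∂(coeff of dx∧dz)/∂y + ∂(coeff of dx∧dy)/∂z
  = ∂/∂x (x) - ∂/∂y (-4*x) + ∂/∂z (-4*y - z).
Each of these terms simplifies to sums of mixed partials that cancel in pairs. The result is 0 (by equality of mixed partials for smooth functions — Schwarz / Clairaut).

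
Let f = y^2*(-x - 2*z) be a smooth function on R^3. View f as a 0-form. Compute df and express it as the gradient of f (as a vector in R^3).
df = (-y^2) dx + (2*y*(-x - 2*z)) dy + (-2*y^2) dz; grad f = (-y^2, 2*y*(-x - 2*z), -2*y^2)

For a 0-form f, d f = (∂f/∂x) dx + (∂f/∂y) dy + (∂f/∂z) dz. The components of the vector representation are exactly the entries of grad f in Cartesian coordinates:
  ∂f/∂x = -y^2
  ∂f/∂y = 2*y*(-x - 2*z)
  ∂f/∂z = -2*y^2.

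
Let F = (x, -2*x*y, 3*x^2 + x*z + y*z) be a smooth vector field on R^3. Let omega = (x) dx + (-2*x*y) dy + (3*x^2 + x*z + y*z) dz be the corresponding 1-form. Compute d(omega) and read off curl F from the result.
d(omega) = (z) dy ∧ dz + (-6*x - z) dz ∧ dx + (-2*y) dx ∧ dy; curl F = (z, -6*x - z, -2*y)

d omega = sum_{i<j} (∂f_j/∂x_i - ∂f_i/∂x_j) dx_i ∧ dx_j. Under the identification (dy ∧ dz, dz ∧ dx, dx ∧ dy) ↔ (e_x, e_y, e_z), the coefficients are exactly the components of curl F. Compute:
  ∂R/∂y - ∂Q/∂z = (z) - (0) = z
  ∂P/∂z - ∂R/∂x = (0) - (6*x + z) = -6*x - z
  ∂Q/∂x - ∂P/∂y = (-2*y) - (0) = -2*y.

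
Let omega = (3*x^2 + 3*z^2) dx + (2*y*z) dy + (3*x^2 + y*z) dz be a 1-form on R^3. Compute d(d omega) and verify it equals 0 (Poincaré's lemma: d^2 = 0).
d(d omega) = 0

Step 1: d omega = sum_{i<j} (∂f_j/∂x_i - ∂f_i/∂x_j) dx_i ∧ dx_j:
  coeff of dx ∧ dy: 0
  coeff of dx ∧ dz: 6*x - 6*z
  coeff of dy ∧ dz: -2*y + z
Step 2: Apply d again to each 2-form coefficient. The only possible 3-form in R^3 is dx ∧ dy ∧ dz, with coefficient
  ∂(coeff of dy∧dz)/∂x - ∂(coeff of dx∧dz)/∂y + ∂(coeff of dx∧dy)/∂z
  = ∂/∂x (-2*y + z) - ∂/∂y (6*x - 6*z) + ∂/∂z (0).
Each of these terms simplifies to sums of mixed partials that cancel in pairs. The result is 0 (by equality of mixed partials for smooth functions — Schwarz / Clairaut).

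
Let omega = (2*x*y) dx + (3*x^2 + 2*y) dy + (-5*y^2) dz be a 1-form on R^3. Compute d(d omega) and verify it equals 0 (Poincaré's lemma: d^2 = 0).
d(d omega) = 0

Step 1: d omega = sum_{i<j} (∂f_j/∂x_i - ∂f_i/∂x_j) dx_i ∧ dx_j:
  coeff of dx ∧ dy: 4*x
  coeff of dx ∧ dz: 0
  coeff of dy ∧ dz: -10*y
Step 2: Apply d again to each 2-form coefficient. The only possible 3-form in R^3 is dx ∧ dy ∧ dz, with coefficient
  ∂(coeff of dy∧dz)/∂x - ∂(coeff of dx∧dz)/∂y + ∂(coeff of dx∧dy)/∂z
  = ∂/∂x (-10*y) - ∂/∂y (0) + ∂/∂z (4*x).
Each of these terms simplifies to sums of mixed partials that cancel in pairs. The result is 0 (by equality of mixed partials for smooth functions — Schwarz / Clairaut).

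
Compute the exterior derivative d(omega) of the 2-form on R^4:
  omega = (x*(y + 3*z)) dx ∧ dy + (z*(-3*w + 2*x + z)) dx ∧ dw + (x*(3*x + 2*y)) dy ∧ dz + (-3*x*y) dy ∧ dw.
d(omega) = (9*x + 2*y) dx ∧ dy ∧ dz + (3*w - 2*x - 2*z) dx ∧ dz ∧ dw + (-3*y) dx ∧ dy ∧ dw

For a 2-form omega = sum_{i<j} g_{ij} dx_i ∧ dx_j, the exterior derivative is
  d(omega) = sum_{i<j} d(g_{ij}) ∧ dx_i ∧ dx_j = sum_{i<j, k} (∂g_{ij}/∂x_k) dx_k ∧ dx_i ∧ dx_j.
Expand each term, using dx_k ∧ dx_i ∧ dx_j = sgn(permutation) dx_{(a)} ∧ dx_{(b)} ∧ dx_{(c)} with (a < b < c) sorted:
  d(x*(y + 3*z)) includes (∂/∂z)(x*(y + 3*z)) dz = (3*x) dz, which multiplied by dx ∧ dy gives (3*x) dx ∧ dy ∧ dz
  d(z*(-3*w + 2*x + z)) includes (∂/∂z)(z*(-3*w + 2*x + z)) dz = (-3*w + 2*x + 2*z) dz, which multiplied by dx ∧ dw gives (3*w - 2*x - 2*z) dx ∧ dz ∧ dw
  d(x*(3*x + 2*y)) includes (∂/∂x)(x*(3*x + 2*y)) dx = (6*x + 2*y) dx, which multiplied by dy ∧ dz gives (6*x + 2*y) dx ∧ dy ∧ dz
  d(-3*x*y) includes (∂/∂x)(-3*x*y) dx = (-3*y) dx, which multiplied by dy ∧ dw gives (-3*y) dx ∧ dy ∧ dw
Collecting like 3-forms: d(omega) = (9*x + 2*y) dx ∧ dy ∧ dz + (3*w - 2*x - 2*z) dx ∧ dz ∧ dw + (-3*y) dx ∧ dy ∧ dw.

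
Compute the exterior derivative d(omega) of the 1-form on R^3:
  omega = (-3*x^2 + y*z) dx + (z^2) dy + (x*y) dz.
d(omega) = (-z) dx ∧ dy + (x - 2*z) dy ∧ dz

For a 1-form omega = sum_i f_i dx_i, the exterior derivative is
  d(omega) = sum_{i < j} (∂f_j/∂x_i - ∂f_i/∂x_j) dx_i ∧ dx_j.
  coefficient of dx ∧ dy: ∂f_2/∂x - ∂f_1/∂y = ∂(z^2)/∂x - ∂(-3*x^2 + y*z)/∂y = -z
  coefficient of dy ∧ dz: ∂f_3/∂y - ∂f_2/∂z = ∂(x*y)/∂y - ∂(z^2)/∂z = x - 2*z
Assembling: d(omega) = (-z) dx ∧ dy + (x - 2*z) dy ∧ dz.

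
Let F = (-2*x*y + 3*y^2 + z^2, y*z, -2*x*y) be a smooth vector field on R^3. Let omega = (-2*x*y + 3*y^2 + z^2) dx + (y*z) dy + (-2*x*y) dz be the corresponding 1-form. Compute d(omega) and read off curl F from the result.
d(omega) = (-2*x - y) dy ∧ dz + (2*y + 2*z) dz ∧ dx + (2*x - 6*y) dx ∧ dy; curl F = (-2*x - y, 2*y + 2*z, 2*x - 6*y)

d omega = sum_{i<j} (∂f_j/∂x_i - ∂f_i/∂x_j) dx_i ∧ dx_j. Under the identification (dy ∧ dz, dz ∧ dx, dx ∧ dy) ↔ (e_x, e_y, e_z), the coefficients are exactly the components of curl F. Compute:
  ∂R/∂y - ∂Q/∂z = (-2*x) - (y) = -2*x - y
  ∂P/∂z - ∂R/∂x = (2*z) - (-2*y) = 2*y + 2*z
  ∂Q/∂x - ∂P/∂y = (0) - (-2*x + 6*y) = 2*x - 6*y.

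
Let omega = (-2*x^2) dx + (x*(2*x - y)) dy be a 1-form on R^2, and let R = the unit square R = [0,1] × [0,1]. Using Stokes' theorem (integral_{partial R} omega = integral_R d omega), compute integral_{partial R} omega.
integral_(partial R) omega = 3/2

Stokes: integral_partial_R omega = integral_R d omega with d omega = (∂Q/∂x - ∂P/∂y) dx ∧ dy.
  ∂Q/∂x = 4*x - y
  ∂P/∂y = 0
  integrand = ∂Q/∂x - ∂P/∂y = 4*x - y.
Integrating over R: integral_0^1 integral_0^1 (4*x - y) dx dy = 3/2.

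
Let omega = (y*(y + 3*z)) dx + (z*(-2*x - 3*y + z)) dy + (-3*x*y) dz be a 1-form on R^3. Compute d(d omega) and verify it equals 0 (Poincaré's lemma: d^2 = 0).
d(d omega) = 0

Step 1: d omega = sum_{i<j} (∂f_j/∂x_i - ∂f_i/∂x_j) dx_i ∧ dx_j:
  coeff of dx ∧ dy: -2*y - 5*z
  coeff of dx ∧ dz: -6*y
  coeff of dy ∧ dz: -x + 3*y - 2*z
Step 2: Apply d again to each 2-form coefficient. The only possible 3-form in R^3 is dx ∧ dy ∧ dz, with coefficient
  ∂(coeff of dy∧dz)/∂x - ∂(coeff of dx∧dz)/∂y + ∂(coeff of dx∧dy)/∂z
  = ∂/∂x (-x + 3*y - 2*z) - ∂/∂y (-6*y) + ∂/∂z (-2*y - 5*z).
Each of these terms simplifies to sums of mixed partials that cancel in pairs. The result is 0 (by equality of mixed partials for smooth functions — Schwarz / Clairaut).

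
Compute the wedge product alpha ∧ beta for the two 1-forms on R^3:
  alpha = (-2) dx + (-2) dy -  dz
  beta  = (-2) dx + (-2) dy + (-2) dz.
alpha ∧ beta = (2) dx ∧ dz + (2) dy ∧ dz

Distribute the wedge, using dx_i ∧ dx_j = -dx_j ∧ dx_i and dx_i ∧ dx_i = 0. For each pair (i, j) with i < j, the coefficient of dx_i ∧ dx_j in alpha ∧ beta is (alpha_i * beta_j - alpha_j * beta_i). Collecting: alpha ∧ beta = (2) dx ∧ dz + (2) dy ∧ dz.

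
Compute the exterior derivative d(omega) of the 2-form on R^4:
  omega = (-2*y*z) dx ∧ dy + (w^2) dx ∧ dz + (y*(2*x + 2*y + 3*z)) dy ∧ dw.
d(omega) = (-2*y) dx ∧ dy ∧ dz + (2*w) dx ∧ dz ∧ dw + (2*y) dx ∧ dy ∧ dw + (-3*y) dy ∧ dz ∧ dw

For a 2-form omega = sum_{i<j} g_{ij} dx_i ∧ dx_j, the exterior derivative is
  d(omega) = sum_{i<j} d(g_{ij}) ∧ dx_i ∧ dx_j = sum_{i<j, k} (∂g_{ij}/∂x_k) dx_k ∧ dx_i ∧ dx_j.
Expand each term, using dx_k ∧ dx_i ∧ dx_j = sgn(permutation) dx_{(a)} ∧ dx_{(b)} ∧ dx_{(c)} with (a < b < c) sorted:
  d(-2*y*z) includes (∂/∂z)(-2*y*z) dz = (-2*y) dz, which multiplied by dx ∧ dy gives (-2*y) dx ∧ dy ∧ dz
  d(w^2) includes (∂/∂w)(w^2) dw = (2*w) dw, which multiplied by dx ∧ dz gives (2*w) dx ∧ dz ∧ dw
  d(y*(2*x + 2*y + 3*z)) includes (∂/∂x)(y*(2*x + 2*y + 3*z)) dx = (2*y) dx, which multiplied by dy ∧ dw gives (2*y) dx ∧ dy ∧ dw
  d(y*(2*x + 2*y + 3*z)) includes (∂/∂z)(y*(2*x + 2*y + 3*z)) dz = (3*y) dz, which multiplied by dy ∧ dw gives (-3*y) dy ∧ dz ∧ dw
Collecting like 3-forms: d(omega) = (-2*y) dx ∧ dy ∧ dz + (2*w) dx ∧ dz ∧ dw + (2*y) dx ∧ dy ∧ dw + (-3*y) dy ∧ dz ∧ dw.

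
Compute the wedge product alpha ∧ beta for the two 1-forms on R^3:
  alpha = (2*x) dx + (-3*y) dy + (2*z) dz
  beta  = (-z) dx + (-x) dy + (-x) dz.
alpha ∧ beta = (-2*x^2 - 3*y*z) dx ∧ dy + (-2*x^2 + 2*z^2) dx ∧ dz + (x*(3*y + 2*z)) dy ∧ dz

Distribute the wedge, using dx_i ∧ dx_j = -dx_j ∧ dx_i and dx_i ∧ dx_i = 0. For each pair (i, j) with i < j, the coefficient of dx_i ∧ dx_j in alpha ∧ beta is (alpha_i * beta_j - alpha_j * beta_i). Collecting: alpha ∧ beta = (-2*x^2 - 3*y*z) dx ∧ dy + (-2*x^2 + 2*z^2) dx ∧ dz + (x*(3*y + 2*z)) dy ∧ dz.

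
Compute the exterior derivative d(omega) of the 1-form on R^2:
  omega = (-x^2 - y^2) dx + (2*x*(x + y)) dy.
d(omega) = (4*x + 4*y) dx ∧ dy

For a 1-form omega = sum_i f_i dx_i, the exterior derivative is
  d(omega) = sum_{i < j} (∂f_j/∂x_i - ∂f_i/∂x_j) dx_i ∧ dx_j.
  coefficient of dx ∧ dy: ∂f_2/∂x - ∂f_1/∂y = ∂(2*x*(x + y))/∂x - ∂(-x^2 - y^2)/∂y = 4*x + 4*y
Assembling: d(omega) = (4*x + 4*y) dx ∧ dy.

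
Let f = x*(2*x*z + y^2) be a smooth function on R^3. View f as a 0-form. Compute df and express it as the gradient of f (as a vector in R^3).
df = (4*x*z + y^2) dx + (2*x*y) dy + (2*x^2) dz; grad f = (4*x*z + y^2, 2*x*y, 2*x^2)

For a 0-form f, d f = (∂f/∂x) dx + (∂f/∂y) dy + (∂f/∂z) dz. The components of the vector representation are exactly the entries of grad f in Cartesian coordinates:
  ∂f/∂x = 4*x*z + y^2
  ∂f/∂y = 2*x*y
  ∂f/∂z = 2*x^2.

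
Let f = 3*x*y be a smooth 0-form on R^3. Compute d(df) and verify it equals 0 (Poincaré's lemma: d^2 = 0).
d(df) = 0

Step 1: df = sum_i (∂f/∂x_i) dx_i = (3*y) dx + (3*x) dy + (0) dz.
Step 2: Apply d again. Using the 1-form formula, the coefficient of dx ∧ dy in d(df) is ∂^2 f/∂x ∂y - ∂^2 f/∂y ∂x = (3) - (3) = 0 (equality of mixed partials for smooth f).
Similarly for dx ∧ dz and dy ∧ dz — all coefficients vanish. So d(df) = 0.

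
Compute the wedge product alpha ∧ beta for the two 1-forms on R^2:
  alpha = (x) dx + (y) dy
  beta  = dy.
alpha ∧ beta = (x) dx ∧ dy

Distribute the wedge, using dx_i ∧ dx_j = -dx_j ∧ dx_i and dx_i ∧ dx_i = 0. For each pair (i, j) with i < j, the coefficient of dx_i ∧ dx_j in alpha ∧ beta is (alpha_i * beta_j - alpha_j * beta_i). Collecting: alpha ∧ beta = (x) dx ∧ dy.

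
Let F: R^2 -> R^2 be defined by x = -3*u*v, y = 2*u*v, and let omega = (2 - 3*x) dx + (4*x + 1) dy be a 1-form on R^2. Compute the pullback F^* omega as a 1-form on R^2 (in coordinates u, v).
F^* omega = (v*(-51*u*v - 4)) du + (u*(-51*u*v - 4)) dv

Using F^*(f dg) = (f ∘ F) d(g ∘ F), substitute each coordinate x_i by F_i(u, v) in f_i, and replace dx_i by d F_i = (∂F_i/∂u) du + (∂F_i/∂v) dv.
  For the x component: f_1(F) = 9*u*v + 2; d F_1 = (-3*v) du + (-3*u) dv
  For the y component: f_2(F) = -12*u*v + 1; d F_2 = (2*v) du + (2*u) dv
Combining and collecting du, dv coefficients:
  coeff of du: v*(-51*u*v - 4)
  coeff of dv: u*(-51*u*v - 4)
F^* omega = (v*(-51*u*v - 4)) du + (u*(-51*u*v - 4)) dv.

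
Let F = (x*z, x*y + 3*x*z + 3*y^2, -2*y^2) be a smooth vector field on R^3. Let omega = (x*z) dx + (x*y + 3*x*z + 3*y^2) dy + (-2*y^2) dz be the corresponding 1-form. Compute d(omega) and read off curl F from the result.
d(omega) = (-3*x - 4*y) dy ∧ dz + (x) dz ∧ dx + (y + 3*z) dx ∧ dy; curl F = (-3*x - 4*y, x, y + 3*z)

d omega = sum_{i<j} (∂f_j/∂x_i - ∂f_i/∂x_j) dx_i ∧ dx_j. Under the identification (dy ∧ dz, dz ∧ dx, dx ∧ dy) ↔ (e_x, e_y, e_z), the coefficients are exactly the components of curl F. Compute:
  ∂R/∂y - ∂Q/∂z = (-4*y) - (3*x) = -3*x - 4*y
  ∂P/∂z - ∂R/∂x = (x) - (0) = x
  ∂Q/∂x - ∂P/∂y = (y + 3*z) - (0) = y + 3*z.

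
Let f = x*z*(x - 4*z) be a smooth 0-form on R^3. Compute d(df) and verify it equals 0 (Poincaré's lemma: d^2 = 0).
d(df) = 0

Step 1: df = sum_i (∂f/∂x_i) dx_i = (2*z*(x - 2*z)) dx + (0) dy + (x*(x - 8*z)) dz.
Step 2: Apply d again. Using the 1-form formula, the coefficient of dx ∧ dy in d(df) is ∂^2 f/∂x ∂y - ∂^2 f/∂y ∂x = (0) - (0) = 0 (equality of mixed partials for smooth f).
Similarly for dx ∧ dz and dy ∧ dz — all coefficients vanish. So d(df) = 0.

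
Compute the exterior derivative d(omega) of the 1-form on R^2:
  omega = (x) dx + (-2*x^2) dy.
d(omega) = (-4*x) dx ∧ dy

For a 1-form omega = sum_i f_i dx_i, the exterior derivative is
  d(omega) = sum_{i < j} (∂f_j/∂x_i - ∂f_i/∂x_j) dx_i ∧ dx_j.
  coefficient of dx ∧ dy: ∂f_2/∂x - ∂f_1/∂y = ∂(-2*x^2)/∂x - ∂(x)/∂y = -4*x
Assembling: d(omega) = (-4*x) dx ∧ dy.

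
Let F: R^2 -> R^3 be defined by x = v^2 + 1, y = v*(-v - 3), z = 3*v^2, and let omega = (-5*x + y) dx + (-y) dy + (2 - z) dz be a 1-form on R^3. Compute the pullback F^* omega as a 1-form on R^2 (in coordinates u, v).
F^* omega = (v*(-32*v^2 - 15*v - 7)) dv

Using F^*(f dg) = (f ∘ F) d(g ∘ F), substitute each coordinate x_i by F_i(u, v) in f_i, and replace dx_i by d F_i = (∂F_i/∂u) du + (∂F_i/∂v) dv.
  For the x component: f_1(F) = -6*v^2 - 3*v - 5; d F_1 = (0) du + (2*v) dv
  For the y component: f_2(F) = v*(v + 3); d F_2 = (0) du + (-2*v - 3) dv
  For the z component: f_3(F) = 2 - 3*v^2; d F_3 = (0) du + (6*v) dv
Combining and collecting du, dv coefficients:
  coeff of du: 0
  coeff of dv: v*(-32*v^2 - 15*v - 7)
F^* omega = (v*(-32*v^2 - 15*v - 7)) dv.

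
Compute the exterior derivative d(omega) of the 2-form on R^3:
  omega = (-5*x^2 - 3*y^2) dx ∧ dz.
d(omega) = (6*y) dx ∧ dy ∧ dz

For a 2-form omega = sum_{i<j} g_{ij} dx_i ∧ dx_j, the exterior derivative is
  d(omega) = sum_{i<j} d(g_{ij}) ∧ dx_i ∧ dx_j = sum_{i<j, k} (∂g_{ij}/∂x_k) dx_k ∧ dx_i ∧ dx_j.
Expand each term, using dx_k ∧ dx_i ∧ dx_j = sgn(permutation) dx_{(a)} ∧ dx_{(b)} ∧ dx_{(c)} with (a < b < c) sorted:
  d(-5*x^2 - 3*y^2) includes (∂/∂y)(-5*x^2 - 3*y^2) dy = (-6*y) dy, which multiplied by dx ∧ dz gives (6*y) dx ∧ dy ∧ dz
Collecting like 3-forms: d(omega) = (6*y) dx ∧ dy ∧ dz.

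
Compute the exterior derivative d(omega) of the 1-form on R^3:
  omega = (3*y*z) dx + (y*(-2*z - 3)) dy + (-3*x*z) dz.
d(omega) = (-3*z) dx ∧ dy + (-3*y - 3*z) dx ∧ dz + (2*y) dy ∧ dz

For a 1-form omega = sum_i f_i dx_i, the exterior derivative is
  d(omega) = sum_{i < j} (∂f_j/∂x_i - ∂f_i/∂x_j) dx_i ∧ dx_j.
  coefficient of dx ∧ dy: ∂f_2/∂x - ∂f_1/∂y = ∂(y*(-2*z - 3))/∂x - ∂(3*y*z)/∂y = -3*z
  coefficient of dx ∧ dz: ∂f_3/∂x - ∂f_1/∂z = ∂(-3*x*z)/∂x - ∂(3*y*z)/∂z = -3*y - 3*z
  coefficient of dy ∧ dz: ∂f_3/∂y - ∂f_2/∂z = ∂(-3*x*z)/∂y - ∂(y*(-2*z - 3))/∂z = 2*y
Assembling: d(omega) = (-3*z) dx ∧ dy + (-3*y - 3*z) dx ∧ dz + (2*y) dy ∧ dz.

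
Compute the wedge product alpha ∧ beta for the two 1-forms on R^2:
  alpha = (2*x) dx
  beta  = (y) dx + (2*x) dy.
alpha ∧ beta = (4*x^2) dx ∧ dy

Distribute the wedge, using dx_i ∧ dx_j = -dx_j ∧ dx_i and dx_i ∧ dx_i = 0. For each pair (i, j) with i < j, the coefficient of dx_i ∧ dx_j in alpha ∧ beta is (alpha_i * beta_j - alpha_j * beta_i). Collecting: alpha ∧ beta = (4*x^2) dx ∧ dy.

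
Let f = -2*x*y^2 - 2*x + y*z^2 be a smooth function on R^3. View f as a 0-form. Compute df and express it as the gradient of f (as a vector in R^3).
df = (-2*y^2 - 2) dx + (-4*x*y + z^2) dy + (2*y*z) dz; grad f = (-2*y^2 - 2, -4*x*y + z^2, 2*y*z)

For a 0-form f, d f = (∂f/∂x) dx + (∂f/∂y) dy + (∂f/∂z) dz. The components of the vector representation are exactly the entries of grad f in Cartesian coordinates:
  ∂f/∂x = -2*y^2 - 2
  ∂f/∂y = -4*x*y + z^2
  ∂f/∂z = 2*y*z.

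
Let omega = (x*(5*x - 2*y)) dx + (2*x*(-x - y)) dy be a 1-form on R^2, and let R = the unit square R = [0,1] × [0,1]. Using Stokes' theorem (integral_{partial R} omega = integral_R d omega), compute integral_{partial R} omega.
integral_(partial R) omega = -2

Stokes: integral_partial_R omega = integral_R d omega with d omega = (∂Q/∂x - ∂P/∂y) dx ∧ dy.
  ∂Q/∂x = -4*x - 2*y
  ∂P/∂y = -2*x
  integrand = ∂Q/∂x - ∂P/∂y = -2*x - 2*y.
Integrating over R: integral_0^1 integral_0^1 (-2*x - 2*y) dx dy = -2.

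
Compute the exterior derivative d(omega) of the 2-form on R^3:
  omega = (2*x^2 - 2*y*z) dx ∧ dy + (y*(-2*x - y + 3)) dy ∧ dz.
d(omega) = (-4*y) dx ∧ dy ∧ dz

For a 2-form omega = sum_{i<j} g_{ij} dx_i ∧ dx_j, the exterior derivative is
  d(omega) = sum_{i<j} d(g_{ij}) ∧ dx_i ∧ dx_j = sum_{i<j, k} (∂g_{ij}/∂x_k) dx_k ∧ dx_i ∧ dx_j.
Expand each term, using dx_k ∧ dx_i ∧ dx_j = sgn(permutation) dx_{(a)} ∧ dx_{(b)} ∧ dx_{(c)} with (a < b < c) sorted:
  d(2*x^2 - 2*y*z) includes (∂/∂z)(2*x^2 - 2*y*z) dz = (-2*y) dz, which multiplied by dx ∧ dy gives (-2*y) dx ∧ dy ∧ dz
  d(y*(-2*x - y + 3)) includes (∂/∂x)(y*(-2*x - y + 3)) dx = (-2*y) dx, which multiplied by dy ∧ dz gives (-2*y) dx ∧ dy ∧ dz
Collecting like 3-forms: d(omega) = (-4*y) dx ∧ dy ∧ dz.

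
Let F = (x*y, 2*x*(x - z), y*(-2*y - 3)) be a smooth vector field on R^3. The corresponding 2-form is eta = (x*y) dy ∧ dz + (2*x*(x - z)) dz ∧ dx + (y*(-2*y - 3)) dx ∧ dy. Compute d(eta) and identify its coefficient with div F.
d(eta) = (y) dx ∧ dy ∧ dz; div F = y

For a 2-form in R^3 of the form above, applying d gives a 3-form with coefficient ∂P/∂x + ∂Q/∂y + ∂R/∂z:
  ∂P/∂x = y
  ∂Q/∂y = 0
  ∂R/∂z = 0
Sum = y, which is exactly div F.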